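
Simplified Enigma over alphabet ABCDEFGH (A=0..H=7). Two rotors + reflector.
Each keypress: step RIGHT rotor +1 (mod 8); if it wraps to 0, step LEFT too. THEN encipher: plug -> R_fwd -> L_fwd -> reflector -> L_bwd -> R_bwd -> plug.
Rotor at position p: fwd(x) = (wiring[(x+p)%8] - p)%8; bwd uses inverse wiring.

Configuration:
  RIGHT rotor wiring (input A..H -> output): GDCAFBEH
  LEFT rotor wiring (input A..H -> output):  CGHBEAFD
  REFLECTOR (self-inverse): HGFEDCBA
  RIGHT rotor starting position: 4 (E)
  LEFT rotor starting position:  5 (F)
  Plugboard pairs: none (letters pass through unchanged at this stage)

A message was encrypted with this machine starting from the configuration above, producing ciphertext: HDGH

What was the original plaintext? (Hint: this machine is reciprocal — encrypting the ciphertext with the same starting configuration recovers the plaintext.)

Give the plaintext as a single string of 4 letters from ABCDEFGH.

Answer: EHCF

Derivation:
Char 1 ('H'): step: R->5, L=5; H->plug->H->R->A->L->D->refl->E->L'->G->R'->E->plug->E
Char 2 ('D'): step: R->6, L=5; D->plug->D->R->F->L->C->refl->F->L'->D->R'->H->plug->H
Char 3 ('G'): step: R->7, L=5; G->plug->G->R->C->L->G->refl->B->L'->E->R'->C->plug->C
Char 4 ('H'): step: R->0, L->6 (L advanced); H->plug->H->R->H->L->C->refl->F->L'->B->R'->F->plug->F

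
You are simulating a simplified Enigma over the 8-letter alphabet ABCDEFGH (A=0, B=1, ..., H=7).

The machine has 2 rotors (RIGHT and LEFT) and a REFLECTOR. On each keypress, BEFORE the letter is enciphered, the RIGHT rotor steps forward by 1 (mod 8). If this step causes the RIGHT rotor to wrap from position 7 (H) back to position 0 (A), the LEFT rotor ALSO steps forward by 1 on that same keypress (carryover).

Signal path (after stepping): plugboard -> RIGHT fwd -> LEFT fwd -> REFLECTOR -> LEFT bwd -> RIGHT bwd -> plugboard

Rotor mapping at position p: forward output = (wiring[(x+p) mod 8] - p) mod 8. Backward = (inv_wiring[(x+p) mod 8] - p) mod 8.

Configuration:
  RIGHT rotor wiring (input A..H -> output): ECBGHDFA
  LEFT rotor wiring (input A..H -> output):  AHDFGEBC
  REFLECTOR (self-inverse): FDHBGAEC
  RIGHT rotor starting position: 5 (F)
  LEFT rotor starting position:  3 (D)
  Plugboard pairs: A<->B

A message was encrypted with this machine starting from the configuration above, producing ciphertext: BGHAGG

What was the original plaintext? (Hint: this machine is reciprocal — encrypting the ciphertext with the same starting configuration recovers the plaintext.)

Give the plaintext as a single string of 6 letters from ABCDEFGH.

Char 1 ('B'): step: R->6, L=3; B->plug->A->R->H->L->A->refl->F->L'->F->R'->H->plug->H
Char 2 ('G'): step: R->7, L=3; G->plug->G->R->E->L->H->refl->C->L'->A->R'->F->plug->F
Char 3 ('H'): step: R->0, L->4 (L advanced); H->plug->H->R->A->L->C->refl->H->L'->G->R'->D->plug->D
Char 4 ('A'): step: R->1, L=4; A->plug->B->R->A->L->C->refl->H->L'->G->R'->D->plug->D
Char 5 ('G'): step: R->2, L=4; G->plug->G->R->C->L->F->refl->A->L'->B->R'->D->plug->D
Char 6 ('G'): step: R->3, L=4; G->plug->G->R->H->L->B->refl->D->L'->F->R'->E->plug->E

Answer: HFDDDE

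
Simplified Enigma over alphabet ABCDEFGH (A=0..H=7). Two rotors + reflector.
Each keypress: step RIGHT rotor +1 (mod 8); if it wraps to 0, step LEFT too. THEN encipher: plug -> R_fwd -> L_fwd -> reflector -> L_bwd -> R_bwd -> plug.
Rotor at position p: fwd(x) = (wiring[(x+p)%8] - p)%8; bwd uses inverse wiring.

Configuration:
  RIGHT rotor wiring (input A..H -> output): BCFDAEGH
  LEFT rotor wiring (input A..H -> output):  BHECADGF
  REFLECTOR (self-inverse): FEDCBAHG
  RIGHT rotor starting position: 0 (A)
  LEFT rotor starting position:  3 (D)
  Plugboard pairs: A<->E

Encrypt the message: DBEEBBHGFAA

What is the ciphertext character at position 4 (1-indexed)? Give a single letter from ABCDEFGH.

Char 1 ('D'): step: R->1, L=3; D->plug->D->R->H->L->B->refl->E->L'->G->R'->G->plug->G
Char 2 ('B'): step: R->2, L=3; B->plug->B->R->B->L->F->refl->A->L'->C->R'->D->plug->D
Char 3 ('E'): step: R->3, L=3; E->plug->A->R->A->L->H->refl->G->L'->F->R'->B->plug->B
Char 4 ('E'): step: R->4, L=3; E->plug->A->R->E->L->C->refl->D->L'->D->R'->D->plug->D

D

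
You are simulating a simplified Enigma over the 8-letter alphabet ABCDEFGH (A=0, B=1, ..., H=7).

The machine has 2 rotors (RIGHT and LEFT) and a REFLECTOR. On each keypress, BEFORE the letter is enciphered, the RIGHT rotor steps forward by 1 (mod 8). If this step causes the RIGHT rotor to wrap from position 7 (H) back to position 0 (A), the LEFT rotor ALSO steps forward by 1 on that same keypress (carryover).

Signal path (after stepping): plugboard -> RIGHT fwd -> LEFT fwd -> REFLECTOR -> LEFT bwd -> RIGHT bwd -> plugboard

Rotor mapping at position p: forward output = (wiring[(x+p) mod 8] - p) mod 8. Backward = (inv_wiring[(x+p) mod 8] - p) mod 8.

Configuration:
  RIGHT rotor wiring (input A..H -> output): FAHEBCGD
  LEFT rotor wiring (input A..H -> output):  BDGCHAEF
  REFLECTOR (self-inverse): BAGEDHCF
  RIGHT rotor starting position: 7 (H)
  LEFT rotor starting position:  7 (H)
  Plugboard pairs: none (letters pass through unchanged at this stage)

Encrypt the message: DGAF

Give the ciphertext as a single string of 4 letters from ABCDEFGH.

Char 1 ('D'): step: R->0, L->0 (L advanced); D->plug->D->R->E->L->H->refl->F->L'->H->R'->C->plug->C
Char 2 ('G'): step: R->1, L=0; G->plug->G->R->C->L->G->refl->C->L'->D->R'->C->plug->C
Char 3 ('A'): step: R->2, L=0; A->plug->A->R->F->L->A->refl->B->L'->A->R'->D->plug->D
Char 4 ('F'): step: R->3, L=0; F->plug->F->R->C->L->G->refl->C->L'->D->R'->D->plug->D

Answer: CCDD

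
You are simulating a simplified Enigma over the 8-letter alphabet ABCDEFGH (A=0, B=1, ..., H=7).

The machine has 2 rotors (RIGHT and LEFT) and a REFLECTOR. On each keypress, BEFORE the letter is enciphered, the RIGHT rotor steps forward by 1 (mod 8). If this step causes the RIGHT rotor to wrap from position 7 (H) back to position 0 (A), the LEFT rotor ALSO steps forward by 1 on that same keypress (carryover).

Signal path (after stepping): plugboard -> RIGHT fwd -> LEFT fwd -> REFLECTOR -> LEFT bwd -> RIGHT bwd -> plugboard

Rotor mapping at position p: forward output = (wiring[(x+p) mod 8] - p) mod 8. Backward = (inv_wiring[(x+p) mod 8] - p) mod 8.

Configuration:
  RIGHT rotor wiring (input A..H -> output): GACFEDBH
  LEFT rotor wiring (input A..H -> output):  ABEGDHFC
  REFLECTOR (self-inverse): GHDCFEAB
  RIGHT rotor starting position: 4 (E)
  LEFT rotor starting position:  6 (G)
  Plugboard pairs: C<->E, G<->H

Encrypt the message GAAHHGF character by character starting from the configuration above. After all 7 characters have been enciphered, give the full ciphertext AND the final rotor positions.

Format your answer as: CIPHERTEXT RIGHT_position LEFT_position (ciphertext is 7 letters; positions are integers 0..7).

Answer: HDBCACH 3 7

Derivation:
Char 1 ('G'): step: R->5, L=6; G->plug->H->R->H->L->B->refl->H->L'->A->R'->G->plug->H
Char 2 ('A'): step: R->6, L=6; A->plug->A->R->D->L->D->refl->C->L'->C->R'->D->plug->D
Char 3 ('A'): step: R->7, L=6; A->plug->A->R->A->L->H->refl->B->L'->H->R'->B->plug->B
Char 4 ('H'): step: R->0, L->7 (L advanced); H->plug->G->R->B->L->B->refl->H->L'->E->R'->E->plug->C
Char 5 ('H'): step: R->1, L=7; H->plug->G->R->G->L->A->refl->G->L'->H->R'->A->plug->A
Char 6 ('G'): step: R->2, L=7; G->plug->H->R->G->L->A->refl->G->L'->H->R'->E->plug->C
Char 7 ('F'): step: R->3, L=7; F->plug->F->R->D->L->F->refl->E->L'->F->R'->G->plug->H
Final: ciphertext=HDBCACH, RIGHT=3, LEFT=7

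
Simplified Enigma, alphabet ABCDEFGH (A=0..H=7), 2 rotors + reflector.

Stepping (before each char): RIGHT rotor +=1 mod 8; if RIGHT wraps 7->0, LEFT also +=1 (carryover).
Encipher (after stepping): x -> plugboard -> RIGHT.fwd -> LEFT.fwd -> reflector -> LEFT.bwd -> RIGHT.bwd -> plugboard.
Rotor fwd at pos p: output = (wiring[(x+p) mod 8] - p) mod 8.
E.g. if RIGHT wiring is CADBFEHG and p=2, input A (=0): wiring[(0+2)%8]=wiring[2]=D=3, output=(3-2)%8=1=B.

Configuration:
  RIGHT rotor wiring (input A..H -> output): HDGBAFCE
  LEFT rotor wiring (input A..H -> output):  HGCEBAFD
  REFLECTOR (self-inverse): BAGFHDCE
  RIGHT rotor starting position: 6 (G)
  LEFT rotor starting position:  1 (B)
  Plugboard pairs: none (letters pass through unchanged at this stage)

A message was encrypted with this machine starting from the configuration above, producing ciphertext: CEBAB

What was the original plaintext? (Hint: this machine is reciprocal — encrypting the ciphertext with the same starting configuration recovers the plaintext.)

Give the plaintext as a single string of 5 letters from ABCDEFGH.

Answer: AFCCG

Derivation:
Char 1 ('C'): step: R->7, L=1; C->plug->C->R->E->L->H->refl->E->L'->F->R'->A->plug->A
Char 2 ('E'): step: R->0, L->2 (L advanced); E->plug->E->R->A->L->A->refl->B->L'->F->R'->F->plug->F
Char 3 ('B'): step: R->1, L=2; B->plug->B->R->F->L->B->refl->A->L'->A->R'->C->plug->C
Char 4 ('A'): step: R->2, L=2; A->plug->A->R->E->L->D->refl->F->L'->G->R'->C->plug->C
Char 5 ('B'): step: R->3, L=2; B->plug->B->R->F->L->B->refl->A->L'->A->R'->G->plug->G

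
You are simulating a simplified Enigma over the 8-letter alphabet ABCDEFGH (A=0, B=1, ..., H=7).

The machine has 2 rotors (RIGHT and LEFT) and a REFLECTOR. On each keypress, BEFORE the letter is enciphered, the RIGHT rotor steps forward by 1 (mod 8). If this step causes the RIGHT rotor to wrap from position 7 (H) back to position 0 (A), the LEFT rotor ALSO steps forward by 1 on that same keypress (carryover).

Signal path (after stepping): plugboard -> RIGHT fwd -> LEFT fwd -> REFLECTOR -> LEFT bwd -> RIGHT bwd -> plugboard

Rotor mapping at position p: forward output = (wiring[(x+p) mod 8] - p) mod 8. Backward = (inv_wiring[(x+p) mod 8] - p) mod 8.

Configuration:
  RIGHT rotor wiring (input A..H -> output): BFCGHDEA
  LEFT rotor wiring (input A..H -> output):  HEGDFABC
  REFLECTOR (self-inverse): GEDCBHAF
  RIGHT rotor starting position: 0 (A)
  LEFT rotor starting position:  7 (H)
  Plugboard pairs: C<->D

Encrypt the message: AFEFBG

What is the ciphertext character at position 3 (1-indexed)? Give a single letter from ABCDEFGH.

Char 1 ('A'): step: R->1, L=7; A->plug->A->R->E->L->E->refl->B->L'->G->R'->D->plug->C
Char 2 ('F'): step: R->2, L=7; F->plug->F->R->G->L->B->refl->E->L'->E->R'->B->plug->B
Char 3 ('E'): step: R->3, L=7; E->plug->E->R->F->L->G->refl->A->L'->B->R'->D->plug->C

C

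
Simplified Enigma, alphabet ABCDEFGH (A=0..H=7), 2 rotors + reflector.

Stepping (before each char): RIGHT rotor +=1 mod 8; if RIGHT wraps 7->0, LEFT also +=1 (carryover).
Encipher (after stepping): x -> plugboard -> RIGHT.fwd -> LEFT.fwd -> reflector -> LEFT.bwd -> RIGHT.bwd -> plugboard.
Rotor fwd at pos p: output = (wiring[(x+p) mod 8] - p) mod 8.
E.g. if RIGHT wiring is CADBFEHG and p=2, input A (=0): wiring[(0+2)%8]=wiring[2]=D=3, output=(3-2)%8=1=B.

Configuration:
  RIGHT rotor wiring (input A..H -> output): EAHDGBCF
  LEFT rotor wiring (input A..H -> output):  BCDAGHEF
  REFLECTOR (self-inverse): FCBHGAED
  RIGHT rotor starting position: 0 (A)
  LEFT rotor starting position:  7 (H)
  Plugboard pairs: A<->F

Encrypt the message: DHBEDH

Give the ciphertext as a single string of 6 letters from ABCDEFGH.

Char 1 ('D'): step: R->1, L=7; D->plug->D->R->F->L->H->refl->D->L'->C->R'->C->plug->C
Char 2 ('H'): step: R->2, L=7; H->plug->H->R->G->L->A->refl->F->L'->H->R'->D->plug->D
Char 3 ('B'): step: R->3, L=7; B->plug->B->R->D->L->E->refl->G->L'->A->R'->A->plug->F
Char 4 ('E'): step: R->4, L=7; E->plug->E->R->A->L->G->refl->E->L'->D->R'->G->plug->G
Char 5 ('D'): step: R->5, L=7; D->plug->D->R->H->L->F->refl->A->L'->G->R'->G->plug->G
Char 6 ('H'): step: R->6, L=7; H->plug->H->R->D->L->E->refl->G->L'->A->R'->G->plug->G

Answer: CDFGGG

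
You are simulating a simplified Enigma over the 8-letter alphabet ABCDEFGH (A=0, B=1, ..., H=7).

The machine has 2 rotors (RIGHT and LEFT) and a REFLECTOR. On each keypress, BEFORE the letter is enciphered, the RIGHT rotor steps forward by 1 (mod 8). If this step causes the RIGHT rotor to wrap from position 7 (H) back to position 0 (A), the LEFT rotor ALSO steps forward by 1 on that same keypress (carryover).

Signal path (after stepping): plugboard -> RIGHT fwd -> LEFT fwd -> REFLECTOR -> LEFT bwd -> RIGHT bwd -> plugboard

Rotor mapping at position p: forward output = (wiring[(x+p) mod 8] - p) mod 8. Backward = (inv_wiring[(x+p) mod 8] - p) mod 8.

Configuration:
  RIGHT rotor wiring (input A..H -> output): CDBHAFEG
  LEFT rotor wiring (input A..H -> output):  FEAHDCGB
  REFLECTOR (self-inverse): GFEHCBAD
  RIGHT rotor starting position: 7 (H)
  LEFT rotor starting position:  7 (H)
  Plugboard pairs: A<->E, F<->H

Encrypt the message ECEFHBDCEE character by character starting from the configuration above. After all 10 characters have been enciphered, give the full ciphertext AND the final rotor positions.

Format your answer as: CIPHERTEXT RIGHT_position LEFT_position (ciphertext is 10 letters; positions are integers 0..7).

Answer: FEGCCEHBFC 1 1

Derivation:
Char 1 ('E'): step: R->0, L->0 (L advanced); E->plug->A->R->C->L->A->refl->G->L'->G->R'->H->plug->F
Char 2 ('C'): step: R->1, L=0; C->plug->C->R->G->L->G->refl->A->L'->C->R'->A->plug->E
Char 3 ('E'): step: R->2, L=0; E->plug->A->R->H->L->B->refl->F->L'->A->R'->G->plug->G
Char 4 ('F'): step: R->3, L=0; F->plug->H->R->G->L->G->refl->A->L'->C->R'->C->plug->C
Char 5 ('H'): step: R->4, L=0; H->plug->F->R->H->L->B->refl->F->L'->A->R'->C->plug->C
Char 6 ('B'): step: R->5, L=0; B->plug->B->R->H->L->B->refl->F->L'->A->R'->A->plug->E
Char 7 ('D'): step: R->6, L=0; D->plug->D->R->F->L->C->refl->E->L'->B->R'->F->plug->H
Char 8 ('C'): step: R->7, L=0; C->plug->C->R->E->L->D->refl->H->L'->D->R'->B->plug->B
Char 9 ('E'): step: R->0, L->1 (L advanced); E->plug->A->R->C->L->G->refl->A->L'->G->R'->H->plug->F
Char 10 ('E'): step: R->1, L=1; E->plug->A->R->C->L->G->refl->A->L'->G->R'->C->plug->C
Final: ciphertext=FEGCCEHBFC, RIGHT=1, LEFT=1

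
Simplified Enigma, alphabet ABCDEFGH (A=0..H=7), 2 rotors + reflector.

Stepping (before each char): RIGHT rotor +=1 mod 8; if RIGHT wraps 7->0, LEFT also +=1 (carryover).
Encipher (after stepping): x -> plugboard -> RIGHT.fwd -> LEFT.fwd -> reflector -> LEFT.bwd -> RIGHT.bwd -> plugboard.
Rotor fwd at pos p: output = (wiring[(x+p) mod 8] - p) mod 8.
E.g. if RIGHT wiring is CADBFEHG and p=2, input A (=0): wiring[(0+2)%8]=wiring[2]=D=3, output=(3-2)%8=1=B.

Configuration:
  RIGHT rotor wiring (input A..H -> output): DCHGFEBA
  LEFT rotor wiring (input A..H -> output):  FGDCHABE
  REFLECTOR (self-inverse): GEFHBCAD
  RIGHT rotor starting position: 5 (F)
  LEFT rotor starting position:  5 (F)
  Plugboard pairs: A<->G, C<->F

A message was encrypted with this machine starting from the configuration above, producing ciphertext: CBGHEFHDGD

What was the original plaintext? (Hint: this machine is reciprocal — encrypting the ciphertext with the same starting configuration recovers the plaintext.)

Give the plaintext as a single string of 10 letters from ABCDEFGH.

Char 1 ('C'): step: R->6, L=5; C->plug->F->R->A->L->D->refl->H->L'->C->R'->B->plug->B
Char 2 ('B'): step: R->7, L=5; B->plug->B->R->E->L->B->refl->E->L'->B->R'->A->plug->G
Char 3 ('G'): step: R->0, L->6 (L advanced); G->plug->A->R->D->L->A->refl->G->L'->B->R'->G->plug->A
Char 4 ('H'): step: R->1, L=6; H->plug->H->R->C->L->H->refl->D->L'->A->R'->F->plug->C
Char 5 ('E'): step: R->2, L=6; E->plug->E->R->H->L->C->refl->F->L'->E->R'->B->plug->B
Char 6 ('F'): step: R->3, L=6; F->plug->C->R->B->L->G->refl->A->L'->D->R'->A->plug->G
Char 7 ('H'): step: R->4, L=6; H->plug->H->R->C->L->H->refl->D->L'->A->R'->B->plug->B
Char 8 ('D'): step: R->5, L=6; D->plug->D->R->G->L->B->refl->E->L'->F->R'->E->plug->E
Char 9 ('G'): step: R->6, L=6; G->plug->A->R->D->L->A->refl->G->L'->B->R'->E->plug->E
Char 10 ('D'): step: R->7, L=6; D->plug->D->R->A->L->D->refl->H->L'->C->R'->H->plug->H

Answer: BGACBGBEEH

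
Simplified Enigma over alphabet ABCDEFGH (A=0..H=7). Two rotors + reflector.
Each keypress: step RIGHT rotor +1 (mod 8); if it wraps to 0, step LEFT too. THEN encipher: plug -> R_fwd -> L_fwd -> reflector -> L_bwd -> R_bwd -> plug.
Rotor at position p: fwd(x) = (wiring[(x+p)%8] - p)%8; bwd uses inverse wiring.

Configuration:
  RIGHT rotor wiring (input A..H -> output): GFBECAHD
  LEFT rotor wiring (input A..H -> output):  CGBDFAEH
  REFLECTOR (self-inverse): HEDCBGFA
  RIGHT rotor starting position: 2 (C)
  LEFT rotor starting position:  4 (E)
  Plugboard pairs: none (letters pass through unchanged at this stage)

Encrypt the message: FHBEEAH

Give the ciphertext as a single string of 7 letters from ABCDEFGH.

Answer: CFGBFHA

Derivation:
Char 1 ('F'): step: R->3, L=4; F->plug->F->R->D->L->D->refl->C->L'->F->R'->C->plug->C
Char 2 ('H'): step: R->4, L=4; H->plug->H->R->A->L->B->refl->E->L'->B->R'->F->plug->F
Char 3 ('B'): step: R->5, L=4; B->plug->B->R->C->L->A->refl->H->L'->H->R'->G->plug->G
Char 4 ('E'): step: R->6, L=4; E->plug->E->R->D->L->D->refl->C->L'->F->R'->B->plug->B
Char 5 ('E'): step: R->7, L=4; E->plug->E->R->F->L->C->refl->D->L'->D->R'->F->plug->F
Char 6 ('A'): step: R->0, L->5 (L advanced); A->plug->A->R->G->L->G->refl->F->L'->D->R'->H->plug->H
Char 7 ('H'): step: R->1, L=5; H->plug->H->R->F->L->E->refl->B->L'->E->R'->A->plug->A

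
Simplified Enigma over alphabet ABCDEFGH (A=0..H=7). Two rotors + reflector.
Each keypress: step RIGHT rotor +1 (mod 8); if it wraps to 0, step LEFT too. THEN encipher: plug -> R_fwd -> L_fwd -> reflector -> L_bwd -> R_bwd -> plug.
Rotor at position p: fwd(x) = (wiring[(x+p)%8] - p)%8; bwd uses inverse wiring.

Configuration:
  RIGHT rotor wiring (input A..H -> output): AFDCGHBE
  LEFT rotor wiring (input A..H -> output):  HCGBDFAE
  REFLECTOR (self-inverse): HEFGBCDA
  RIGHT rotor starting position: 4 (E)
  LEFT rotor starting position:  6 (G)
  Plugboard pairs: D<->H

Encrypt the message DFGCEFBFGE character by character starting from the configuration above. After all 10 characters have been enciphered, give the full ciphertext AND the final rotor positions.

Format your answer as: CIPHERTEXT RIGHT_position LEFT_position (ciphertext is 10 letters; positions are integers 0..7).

Char 1 ('D'): step: R->5, L=6; D->plug->H->R->B->L->G->refl->D->L'->F->R'->G->plug->G
Char 2 ('F'): step: R->6, L=6; F->plug->F->R->E->L->A->refl->H->L'->H->R'->D->plug->H
Char 3 ('G'): step: R->7, L=6; G->plug->G->R->A->L->C->refl->F->L'->G->R'->C->plug->C
Char 4 ('C'): step: R->0, L->7 (L advanced); C->plug->C->R->D->L->H->refl->A->L'->B->R'->G->plug->G
Char 5 ('E'): step: R->1, L=7; E->plug->E->R->G->L->G->refl->D->L'->C->R'->B->plug->B
Char 6 ('F'): step: R->2, L=7; F->plug->F->R->C->L->D->refl->G->L'->G->R'->G->plug->G
Char 7 ('B'): step: R->3, L=7; B->plug->B->R->D->L->H->refl->A->L'->B->R'->E->plug->E
Char 8 ('F'): step: R->4, L=7; F->plug->F->R->B->L->A->refl->H->L'->D->R'->B->plug->B
Char 9 ('G'): step: R->5, L=7; G->plug->G->R->F->L->E->refl->B->L'->H->R'->C->plug->C
Char 10 ('E'): step: R->6, L=7; E->plug->E->R->F->L->E->refl->B->L'->H->R'->D->plug->H
Final: ciphertext=GHCGBGEBCH, RIGHT=6, LEFT=7

Answer: GHCGBGEBCH 6 7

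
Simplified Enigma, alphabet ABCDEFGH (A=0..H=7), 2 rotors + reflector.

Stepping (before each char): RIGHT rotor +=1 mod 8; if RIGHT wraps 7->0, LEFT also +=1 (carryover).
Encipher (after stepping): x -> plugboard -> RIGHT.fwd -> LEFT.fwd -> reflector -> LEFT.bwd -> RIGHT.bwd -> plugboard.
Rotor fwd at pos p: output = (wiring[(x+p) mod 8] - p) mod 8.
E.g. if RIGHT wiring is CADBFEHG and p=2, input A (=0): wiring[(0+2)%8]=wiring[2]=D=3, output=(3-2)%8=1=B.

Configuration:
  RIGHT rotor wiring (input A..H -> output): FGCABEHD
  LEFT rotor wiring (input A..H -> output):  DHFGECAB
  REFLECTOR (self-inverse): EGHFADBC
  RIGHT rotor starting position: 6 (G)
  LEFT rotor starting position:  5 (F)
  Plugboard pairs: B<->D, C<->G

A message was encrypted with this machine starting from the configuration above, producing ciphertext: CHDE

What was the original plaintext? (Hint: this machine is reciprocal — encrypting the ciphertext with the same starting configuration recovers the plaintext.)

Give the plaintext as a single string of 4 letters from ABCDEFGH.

Char 1 ('C'): step: R->7, L=5; C->plug->G->R->F->L->A->refl->E->L'->C->R'->F->plug->F
Char 2 ('H'): step: R->0, L->6 (L advanced); H->plug->H->R->D->L->B->refl->G->L'->G->R'->B->plug->D
Char 3 ('D'): step: R->1, L=6; D->plug->B->R->B->L->D->refl->F->L'->C->R'->G->plug->C
Char 4 ('E'): step: R->2, L=6; E->plug->E->R->F->L->A->refl->E->L'->H->R'->C->plug->G

Answer: FDCG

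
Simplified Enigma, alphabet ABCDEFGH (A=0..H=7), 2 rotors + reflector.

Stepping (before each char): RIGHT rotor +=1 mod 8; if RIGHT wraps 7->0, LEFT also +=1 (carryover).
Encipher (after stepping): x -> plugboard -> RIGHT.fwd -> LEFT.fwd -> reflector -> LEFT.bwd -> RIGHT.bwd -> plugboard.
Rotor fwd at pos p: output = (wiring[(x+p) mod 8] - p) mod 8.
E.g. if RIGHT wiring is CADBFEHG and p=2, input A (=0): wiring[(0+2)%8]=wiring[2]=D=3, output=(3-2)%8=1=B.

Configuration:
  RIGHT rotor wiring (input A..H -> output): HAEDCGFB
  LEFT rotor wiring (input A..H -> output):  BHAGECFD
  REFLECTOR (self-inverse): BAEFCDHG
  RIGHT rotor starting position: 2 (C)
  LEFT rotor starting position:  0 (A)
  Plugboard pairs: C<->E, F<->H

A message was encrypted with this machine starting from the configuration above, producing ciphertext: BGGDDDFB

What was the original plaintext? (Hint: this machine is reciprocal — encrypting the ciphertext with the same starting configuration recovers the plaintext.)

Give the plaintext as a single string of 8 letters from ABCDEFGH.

Answer: CBHFCCCE

Derivation:
Char 1 ('B'): step: R->3, L=0; B->plug->B->R->H->L->D->refl->F->L'->G->R'->E->plug->C
Char 2 ('G'): step: R->4, L=0; G->plug->G->R->A->L->B->refl->A->L'->C->R'->B->plug->B
Char 3 ('G'): step: R->5, L=0; G->plug->G->R->G->L->F->refl->D->L'->H->R'->F->plug->H
Char 4 ('D'): step: R->6, L=0; D->plug->D->R->C->L->A->refl->B->L'->A->R'->H->plug->F
Char 5 ('D'): step: R->7, L=0; D->plug->D->R->F->L->C->refl->E->L'->E->R'->E->plug->C
Char 6 ('D'): step: R->0, L->1 (L advanced); D->plug->D->R->D->L->D->refl->F->L'->C->R'->E->plug->C
Char 7 ('F'): step: R->1, L=1; F->plug->H->R->G->L->C->refl->E->L'->F->R'->E->plug->C
Char 8 ('B'): step: R->2, L=1; B->plug->B->R->B->L->H->refl->G->L'->A->R'->C->plug->E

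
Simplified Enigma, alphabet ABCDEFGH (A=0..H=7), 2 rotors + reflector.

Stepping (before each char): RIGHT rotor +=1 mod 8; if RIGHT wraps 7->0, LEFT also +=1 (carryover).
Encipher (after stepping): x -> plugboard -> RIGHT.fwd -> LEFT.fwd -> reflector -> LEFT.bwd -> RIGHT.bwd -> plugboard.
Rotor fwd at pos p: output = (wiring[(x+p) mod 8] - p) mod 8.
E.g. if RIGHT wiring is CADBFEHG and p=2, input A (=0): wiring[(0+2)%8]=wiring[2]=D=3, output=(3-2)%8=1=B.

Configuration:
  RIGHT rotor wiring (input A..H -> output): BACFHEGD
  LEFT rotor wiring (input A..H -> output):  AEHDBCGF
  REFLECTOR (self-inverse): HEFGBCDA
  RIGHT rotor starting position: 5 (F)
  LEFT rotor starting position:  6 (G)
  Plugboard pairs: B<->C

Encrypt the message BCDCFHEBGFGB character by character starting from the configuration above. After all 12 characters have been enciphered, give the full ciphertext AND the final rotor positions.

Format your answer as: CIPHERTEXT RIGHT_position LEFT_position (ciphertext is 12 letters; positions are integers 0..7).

Char 1 ('B'): step: R->6, L=6; B->plug->C->R->D->L->G->refl->D->L'->G->R'->H->plug->H
Char 2 ('C'): step: R->7, L=6; C->plug->B->R->C->L->C->refl->F->L'->F->R'->G->plug->G
Char 3 ('D'): step: R->0, L->7 (L advanced); D->plug->D->R->F->L->C->refl->F->L'->C->R'->C->plug->B
Char 4 ('C'): step: R->1, L=7; C->plug->B->R->B->L->B->refl->E->L'->E->R'->C->plug->B
Char 5 ('F'): step: R->2, L=7; F->plug->F->R->B->L->B->refl->E->L'->E->R'->E->plug->E
Char 6 ('H'): step: R->3, L=7; H->plug->H->R->H->L->H->refl->A->L'->D->R'->D->plug->D
Char 7 ('E'): step: R->4, L=7; E->plug->E->R->F->L->C->refl->F->L'->C->R'->C->plug->B
Char 8 ('B'): step: R->5, L=7; B->plug->C->R->G->L->D->refl->G->L'->A->R'->G->plug->G
Char 9 ('G'): step: R->6, L=7; G->plug->G->R->B->L->B->refl->E->L'->E->R'->E->plug->E
Char 10 ('F'): step: R->7, L=7; F->plug->F->R->A->L->G->refl->D->L'->G->R'->E->plug->E
Char 11 ('G'): step: R->0, L->0 (L advanced); G->plug->G->R->G->L->G->refl->D->L'->D->R'->H->plug->H
Char 12 ('B'): step: R->1, L=0; B->plug->C->R->E->L->B->refl->E->L'->B->R'->B->plug->C
Final: ciphertext=HGBBEDBGEEHC, RIGHT=1, LEFT=0

Answer: HGBBEDBGEEHC 1 0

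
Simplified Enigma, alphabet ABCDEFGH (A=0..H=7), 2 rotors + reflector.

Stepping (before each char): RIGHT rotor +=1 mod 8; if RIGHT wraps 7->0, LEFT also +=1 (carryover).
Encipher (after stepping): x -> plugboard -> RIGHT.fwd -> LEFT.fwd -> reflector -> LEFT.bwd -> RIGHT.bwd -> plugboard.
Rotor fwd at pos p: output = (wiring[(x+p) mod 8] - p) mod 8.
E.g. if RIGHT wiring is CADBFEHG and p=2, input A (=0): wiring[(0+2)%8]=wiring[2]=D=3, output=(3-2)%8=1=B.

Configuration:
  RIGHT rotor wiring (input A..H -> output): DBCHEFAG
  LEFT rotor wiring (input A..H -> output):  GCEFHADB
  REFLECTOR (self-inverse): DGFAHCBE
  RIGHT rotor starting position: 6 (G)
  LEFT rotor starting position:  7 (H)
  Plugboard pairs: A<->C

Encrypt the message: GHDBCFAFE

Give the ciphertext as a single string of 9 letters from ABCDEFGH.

Answer: BFBEAGBDC

Derivation:
Char 1 ('G'): step: R->7, L=7; G->plug->G->R->G->L->B->refl->G->L'->E->R'->B->plug->B
Char 2 ('H'): step: R->0, L->0 (L advanced); H->plug->H->R->G->L->D->refl->A->L'->F->R'->F->plug->F
Char 3 ('D'): step: R->1, L=0; D->plug->D->R->D->L->F->refl->C->L'->B->R'->B->plug->B
Char 4 ('B'): step: R->2, L=0; B->plug->B->R->F->L->A->refl->D->L'->G->R'->E->plug->E
Char 5 ('C'): step: R->3, L=0; C->plug->A->R->E->L->H->refl->E->L'->C->R'->C->plug->A
Char 6 ('F'): step: R->4, L=0; F->plug->F->R->F->L->A->refl->D->L'->G->R'->G->plug->G
Char 7 ('A'): step: R->5, L=0; A->plug->C->R->B->L->C->refl->F->L'->D->R'->B->plug->B
Char 8 ('F'): step: R->6, L=0; F->plug->F->R->B->L->C->refl->F->L'->D->R'->D->plug->D
Char 9 ('E'): step: R->7, L=0; E->plug->E->R->A->L->G->refl->B->L'->H->R'->A->plug->C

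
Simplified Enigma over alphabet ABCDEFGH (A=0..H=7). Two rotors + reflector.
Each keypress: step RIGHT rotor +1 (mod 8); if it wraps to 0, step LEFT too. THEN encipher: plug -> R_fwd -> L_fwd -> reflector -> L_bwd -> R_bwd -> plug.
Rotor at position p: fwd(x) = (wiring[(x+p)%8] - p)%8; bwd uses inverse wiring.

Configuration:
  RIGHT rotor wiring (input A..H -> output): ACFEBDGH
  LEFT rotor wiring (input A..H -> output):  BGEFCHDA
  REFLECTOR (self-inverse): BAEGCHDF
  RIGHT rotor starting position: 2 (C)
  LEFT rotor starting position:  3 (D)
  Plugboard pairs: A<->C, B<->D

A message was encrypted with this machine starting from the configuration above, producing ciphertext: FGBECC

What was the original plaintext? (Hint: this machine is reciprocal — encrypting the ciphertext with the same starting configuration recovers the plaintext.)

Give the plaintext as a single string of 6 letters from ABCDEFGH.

Char 1 ('F'): step: R->3, L=3; F->plug->F->R->F->L->G->refl->D->L'->G->R'->B->plug->D
Char 2 ('G'): step: R->4, L=3; G->plug->G->R->B->L->H->refl->F->L'->E->R'->E->plug->E
Char 3 ('B'): step: R->5, L=3; B->plug->D->R->D->L->A->refl->B->L'->H->R'->G->plug->G
Char 4 ('E'): step: R->6, L=3; E->plug->E->R->H->L->B->refl->A->L'->D->R'->G->plug->G
Char 5 ('C'): step: R->7, L=3; C->plug->A->R->A->L->C->refl->E->L'->C->R'->F->plug->F
Char 6 ('C'): step: R->0, L->4 (L advanced); C->plug->A->R->A->L->G->refl->D->L'->B->R'->E->plug->E

Answer: DEGGFE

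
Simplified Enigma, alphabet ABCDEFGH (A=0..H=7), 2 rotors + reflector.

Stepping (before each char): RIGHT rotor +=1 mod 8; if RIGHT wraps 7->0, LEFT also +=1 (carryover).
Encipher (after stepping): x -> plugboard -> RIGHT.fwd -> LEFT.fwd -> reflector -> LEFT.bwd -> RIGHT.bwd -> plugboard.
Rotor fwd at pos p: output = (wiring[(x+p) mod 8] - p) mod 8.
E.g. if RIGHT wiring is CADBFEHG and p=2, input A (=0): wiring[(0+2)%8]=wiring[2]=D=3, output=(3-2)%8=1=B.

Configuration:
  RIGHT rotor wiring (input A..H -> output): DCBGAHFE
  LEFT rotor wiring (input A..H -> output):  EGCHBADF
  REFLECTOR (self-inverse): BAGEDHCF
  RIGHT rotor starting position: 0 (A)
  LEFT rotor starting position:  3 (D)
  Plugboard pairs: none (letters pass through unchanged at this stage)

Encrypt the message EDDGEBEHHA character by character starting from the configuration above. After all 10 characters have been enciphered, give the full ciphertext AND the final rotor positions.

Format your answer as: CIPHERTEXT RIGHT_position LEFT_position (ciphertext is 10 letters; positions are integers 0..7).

Answer: BEGBHFDABG 2 4

Derivation:
Char 1 ('E'): step: R->1, L=3; E->plug->E->R->G->L->D->refl->E->L'->A->R'->B->plug->B
Char 2 ('D'): step: R->2, L=3; D->plug->D->R->F->L->B->refl->A->L'->D->R'->E->plug->E
Char 3 ('D'): step: R->3, L=3; D->plug->D->R->C->L->F->refl->H->L'->H->R'->G->plug->G
Char 4 ('G'): step: R->4, L=3; G->plug->G->R->F->L->B->refl->A->L'->D->R'->B->plug->B
Char 5 ('E'): step: R->5, L=3; E->plug->E->R->F->L->B->refl->A->L'->D->R'->H->plug->H
Char 6 ('B'): step: R->6, L=3; B->plug->B->R->G->L->D->refl->E->L'->A->R'->F->plug->F
Char 7 ('E'): step: R->7, L=3; E->plug->E->R->H->L->H->refl->F->L'->C->R'->D->plug->D
Char 8 ('H'): step: R->0, L->4 (L advanced); H->plug->H->R->E->L->A->refl->B->L'->D->R'->A->plug->A
Char 9 ('H'): step: R->1, L=4; H->plug->H->R->C->L->H->refl->F->L'->A->R'->B->plug->B
Char 10 ('A'): step: R->2, L=4; A->plug->A->R->H->L->D->refl->E->L'->B->R'->G->plug->G
Final: ciphertext=BEGBHFDABG, RIGHT=2, LEFT=4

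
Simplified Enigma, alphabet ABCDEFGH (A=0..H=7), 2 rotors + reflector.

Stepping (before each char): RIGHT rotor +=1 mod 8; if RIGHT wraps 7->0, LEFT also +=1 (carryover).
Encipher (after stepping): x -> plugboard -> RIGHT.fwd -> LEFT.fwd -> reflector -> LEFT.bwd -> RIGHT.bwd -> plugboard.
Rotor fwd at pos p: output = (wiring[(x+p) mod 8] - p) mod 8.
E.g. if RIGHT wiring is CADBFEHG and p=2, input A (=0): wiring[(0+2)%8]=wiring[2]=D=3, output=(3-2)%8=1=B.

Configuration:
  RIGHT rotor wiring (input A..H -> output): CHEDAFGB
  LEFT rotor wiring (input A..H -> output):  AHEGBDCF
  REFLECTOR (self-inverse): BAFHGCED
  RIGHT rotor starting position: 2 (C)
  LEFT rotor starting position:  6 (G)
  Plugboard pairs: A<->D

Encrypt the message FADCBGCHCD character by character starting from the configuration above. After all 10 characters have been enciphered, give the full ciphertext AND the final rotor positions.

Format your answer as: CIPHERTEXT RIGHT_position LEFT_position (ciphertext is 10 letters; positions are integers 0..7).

Answer: CFCDAEHAHH 4 7

Derivation:
Char 1 ('F'): step: R->3, L=6; F->plug->F->R->H->L->F->refl->C->L'->C->R'->C->plug->C
Char 2 ('A'): step: R->4, L=6; A->plug->D->R->F->L->A->refl->B->L'->D->R'->F->plug->F
Char 3 ('D'): step: R->5, L=6; D->plug->A->R->A->L->E->refl->G->L'->E->R'->C->plug->C
Char 4 ('C'): step: R->6, L=6; C->plug->C->R->E->L->G->refl->E->L'->A->R'->A->plug->D
Char 5 ('B'): step: R->7, L=6; B->plug->B->R->D->L->B->refl->A->L'->F->R'->D->plug->A
Char 6 ('G'): step: R->0, L->7 (L advanced); G->plug->G->R->G->L->E->refl->G->L'->A->R'->E->plug->E
Char 7 ('C'): step: R->1, L=7; C->plug->C->R->C->L->A->refl->B->L'->B->R'->H->plug->H
Char 8 ('H'): step: R->2, L=7; H->plug->H->R->F->L->C->refl->F->L'->D->R'->D->plug->A
Char 9 ('C'): step: R->3, L=7; C->plug->C->R->C->L->A->refl->B->L'->B->R'->H->plug->H
Char 10 ('D'): step: R->4, L=7; D->plug->A->R->E->L->H->refl->D->L'->H->R'->H->plug->H
Final: ciphertext=CFCDAEHAHH, RIGHT=4, LEFT=7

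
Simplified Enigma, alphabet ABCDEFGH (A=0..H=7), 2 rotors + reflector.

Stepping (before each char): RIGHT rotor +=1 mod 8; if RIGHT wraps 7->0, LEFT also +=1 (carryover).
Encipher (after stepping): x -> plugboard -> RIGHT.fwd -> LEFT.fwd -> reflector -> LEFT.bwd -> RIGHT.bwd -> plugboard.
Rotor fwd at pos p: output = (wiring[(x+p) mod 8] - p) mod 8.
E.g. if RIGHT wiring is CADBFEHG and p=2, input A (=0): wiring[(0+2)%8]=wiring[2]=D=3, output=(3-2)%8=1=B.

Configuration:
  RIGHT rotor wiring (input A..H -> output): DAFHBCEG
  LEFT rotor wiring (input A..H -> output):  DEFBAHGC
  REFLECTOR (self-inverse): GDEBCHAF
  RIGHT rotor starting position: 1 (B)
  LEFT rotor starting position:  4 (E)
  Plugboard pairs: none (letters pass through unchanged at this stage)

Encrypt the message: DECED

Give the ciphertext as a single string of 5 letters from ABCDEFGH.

Char 1 ('D'): step: R->2, L=4; D->plug->D->R->A->L->E->refl->C->L'->C->R'->E->plug->E
Char 2 ('E'): step: R->3, L=4; E->plug->E->R->D->L->G->refl->A->L'->F->R'->G->plug->G
Char 3 ('C'): step: R->4, L=4; C->plug->C->R->A->L->E->refl->C->L'->C->R'->D->plug->D
Char 4 ('E'): step: R->5, L=4; E->plug->E->R->D->L->G->refl->A->L'->F->R'->A->plug->A
Char 5 ('D'): step: R->6, L=4; D->plug->D->R->C->L->C->refl->E->L'->A->R'->B->plug->B

Answer: EGDAB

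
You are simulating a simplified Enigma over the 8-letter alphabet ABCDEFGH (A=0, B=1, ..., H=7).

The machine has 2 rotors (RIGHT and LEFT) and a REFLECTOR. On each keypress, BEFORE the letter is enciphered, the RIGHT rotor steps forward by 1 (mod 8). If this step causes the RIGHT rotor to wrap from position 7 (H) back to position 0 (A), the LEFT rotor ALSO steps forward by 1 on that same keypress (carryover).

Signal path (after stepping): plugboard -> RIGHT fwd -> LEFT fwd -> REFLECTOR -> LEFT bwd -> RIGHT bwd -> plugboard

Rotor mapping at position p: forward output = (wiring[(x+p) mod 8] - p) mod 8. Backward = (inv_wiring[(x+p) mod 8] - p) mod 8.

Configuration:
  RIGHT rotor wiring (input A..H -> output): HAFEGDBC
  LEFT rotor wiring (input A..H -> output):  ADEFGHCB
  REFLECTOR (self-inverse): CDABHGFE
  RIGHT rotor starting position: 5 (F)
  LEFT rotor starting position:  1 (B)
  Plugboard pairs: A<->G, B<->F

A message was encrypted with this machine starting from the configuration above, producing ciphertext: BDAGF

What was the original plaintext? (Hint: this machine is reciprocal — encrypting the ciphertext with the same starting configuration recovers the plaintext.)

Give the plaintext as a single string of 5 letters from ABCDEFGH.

Answer: AFGAA

Derivation:
Char 1 ('B'): step: R->6, L=1; B->plug->F->R->G->L->A->refl->C->L'->A->R'->G->plug->A
Char 2 ('D'): step: R->7, L=1; D->plug->D->R->G->L->A->refl->C->L'->A->R'->B->plug->F
Char 3 ('A'): step: R->0, L->2 (L advanced); A->plug->G->R->B->L->D->refl->B->L'->H->R'->A->plug->G
Char 4 ('G'): step: R->1, L=2; G->plug->A->R->H->L->B->refl->D->L'->B->R'->G->plug->A
Char 5 ('F'): step: R->2, L=2; F->plug->B->R->C->L->E->refl->H->L'->F->R'->G->plug->A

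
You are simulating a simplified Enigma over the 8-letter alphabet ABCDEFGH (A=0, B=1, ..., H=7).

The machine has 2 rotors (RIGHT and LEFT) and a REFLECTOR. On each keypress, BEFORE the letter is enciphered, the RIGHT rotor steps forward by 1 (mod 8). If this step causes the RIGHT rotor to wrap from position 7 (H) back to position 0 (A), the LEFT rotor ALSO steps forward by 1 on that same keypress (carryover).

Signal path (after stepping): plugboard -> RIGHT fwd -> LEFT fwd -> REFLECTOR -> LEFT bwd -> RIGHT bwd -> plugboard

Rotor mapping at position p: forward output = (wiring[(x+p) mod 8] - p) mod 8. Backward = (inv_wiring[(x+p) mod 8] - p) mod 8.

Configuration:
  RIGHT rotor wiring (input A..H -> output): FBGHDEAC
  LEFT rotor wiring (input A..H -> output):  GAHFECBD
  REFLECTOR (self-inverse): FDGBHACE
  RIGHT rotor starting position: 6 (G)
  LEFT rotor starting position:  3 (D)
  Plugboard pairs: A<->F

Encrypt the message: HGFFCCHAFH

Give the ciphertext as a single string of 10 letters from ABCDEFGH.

Char 1 ('H'): step: R->7, L=3; H->plug->H->R->B->L->B->refl->D->L'->F->R'->G->plug->G
Char 2 ('G'): step: R->0, L->4 (L advanced); G->plug->G->R->A->L->A->refl->F->L'->C->R'->H->plug->H
Char 3 ('F'): step: R->1, L=4; F->plug->A->R->A->L->A->refl->F->L'->C->R'->D->plug->D
Char 4 ('F'): step: R->2, L=4; F->plug->A->R->E->L->C->refl->G->L'->B->R'->C->plug->C
Char 5 ('C'): step: R->3, L=4; C->plug->C->R->B->L->G->refl->C->L'->E->R'->A->plug->F
Char 6 ('C'): step: R->4, L=4; C->plug->C->R->E->L->C->refl->G->L'->B->R'->E->plug->E
Char 7 ('H'): step: R->5, L=4; H->plug->H->R->G->L->D->refl->B->L'->H->R'->A->plug->F
Char 8 ('A'): step: R->6, L=4; A->plug->F->R->B->L->G->refl->C->L'->E->R'->B->plug->B
Char 9 ('F'): step: R->7, L=4; F->plug->A->R->D->L->H->refl->E->L'->F->R'->G->plug->G
Char 10 ('H'): step: R->0, L->5 (L advanced); H->plug->H->R->C->L->G->refl->C->L'->F->R'->A->plug->F

Answer: GHDCFEFBGF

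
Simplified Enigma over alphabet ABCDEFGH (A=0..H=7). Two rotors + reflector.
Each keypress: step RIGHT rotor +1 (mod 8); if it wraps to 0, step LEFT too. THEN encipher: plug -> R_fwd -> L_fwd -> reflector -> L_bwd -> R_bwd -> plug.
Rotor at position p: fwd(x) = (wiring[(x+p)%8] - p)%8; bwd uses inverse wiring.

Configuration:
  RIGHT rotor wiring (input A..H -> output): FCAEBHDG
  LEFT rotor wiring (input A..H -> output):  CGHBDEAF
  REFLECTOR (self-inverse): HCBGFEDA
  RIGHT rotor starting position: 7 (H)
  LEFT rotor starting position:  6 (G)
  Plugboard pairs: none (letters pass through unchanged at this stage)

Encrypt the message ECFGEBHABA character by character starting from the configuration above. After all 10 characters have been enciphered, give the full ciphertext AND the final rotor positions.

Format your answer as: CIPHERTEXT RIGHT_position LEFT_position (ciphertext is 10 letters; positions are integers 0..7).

Char 1 ('E'): step: R->0, L->7 (L advanced); E->plug->E->R->B->L->D->refl->G->L'->A->R'->C->plug->C
Char 2 ('C'): step: R->1, L=7; C->plug->C->R->D->L->A->refl->H->L'->C->R'->F->plug->F
Char 3 ('F'): step: R->2, L=7; F->plug->F->R->E->L->C->refl->B->L'->H->R'->C->plug->C
Char 4 ('G'): step: R->3, L=7; G->plug->G->R->H->L->B->refl->C->L'->E->R'->C->plug->C
Char 5 ('E'): step: R->4, L=7; E->plug->E->R->B->L->D->refl->G->L'->A->R'->H->plug->H
Char 6 ('B'): step: R->5, L=7; B->plug->B->R->G->L->F->refl->E->L'->F->R'->E->plug->E
Char 7 ('H'): step: R->6, L=7; H->plug->H->R->B->L->D->refl->G->L'->A->R'->B->plug->B
Char 8 ('A'): step: R->7, L=7; A->plug->A->R->H->L->B->refl->C->L'->E->R'->H->plug->H
Char 9 ('B'): step: R->0, L->0 (L advanced); B->plug->B->R->C->L->H->refl->A->L'->G->R'->H->plug->H
Char 10 ('A'): step: R->1, L=0; A->plug->A->R->B->L->G->refl->D->L'->E->R'->H->plug->H
Final: ciphertext=CFCCHEBHHH, RIGHT=1, LEFT=0

Answer: CFCCHEBHHH 1 0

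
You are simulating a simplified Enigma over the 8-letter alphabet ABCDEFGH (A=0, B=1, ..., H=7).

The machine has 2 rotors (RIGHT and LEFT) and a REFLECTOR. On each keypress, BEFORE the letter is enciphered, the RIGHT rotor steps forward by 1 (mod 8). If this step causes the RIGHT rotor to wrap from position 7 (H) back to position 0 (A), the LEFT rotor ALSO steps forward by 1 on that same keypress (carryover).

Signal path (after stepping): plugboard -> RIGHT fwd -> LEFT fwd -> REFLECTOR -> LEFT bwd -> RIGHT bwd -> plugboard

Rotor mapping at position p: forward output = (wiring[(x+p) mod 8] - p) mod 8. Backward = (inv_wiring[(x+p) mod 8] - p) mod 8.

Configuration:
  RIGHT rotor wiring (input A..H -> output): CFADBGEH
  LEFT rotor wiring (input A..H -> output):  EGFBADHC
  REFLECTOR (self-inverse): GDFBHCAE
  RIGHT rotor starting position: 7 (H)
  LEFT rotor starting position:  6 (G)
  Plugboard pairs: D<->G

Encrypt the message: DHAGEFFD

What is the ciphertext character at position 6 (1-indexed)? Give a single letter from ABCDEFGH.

Char 1 ('D'): step: R->0, L->7 (L advanced); D->plug->G->R->E->L->C->refl->F->L'->B->R'->E->plug->E
Char 2 ('H'): step: R->1, L=7; H->plug->H->R->B->L->F->refl->C->L'->E->R'->A->plug->A
Char 3 ('A'): step: R->2, L=7; A->plug->A->R->G->L->E->refl->H->L'->C->R'->E->plug->E
Char 4 ('G'): step: R->3, L=7; G->plug->D->R->B->L->F->refl->C->L'->E->R'->E->plug->E
Char 5 ('E'): step: R->4, L=7; E->plug->E->R->G->L->E->refl->H->L'->C->R'->B->plug->B
Char 6 ('F'): step: R->5, L=7; F->plug->F->R->D->L->G->refl->A->L'->H->R'->B->plug->B

B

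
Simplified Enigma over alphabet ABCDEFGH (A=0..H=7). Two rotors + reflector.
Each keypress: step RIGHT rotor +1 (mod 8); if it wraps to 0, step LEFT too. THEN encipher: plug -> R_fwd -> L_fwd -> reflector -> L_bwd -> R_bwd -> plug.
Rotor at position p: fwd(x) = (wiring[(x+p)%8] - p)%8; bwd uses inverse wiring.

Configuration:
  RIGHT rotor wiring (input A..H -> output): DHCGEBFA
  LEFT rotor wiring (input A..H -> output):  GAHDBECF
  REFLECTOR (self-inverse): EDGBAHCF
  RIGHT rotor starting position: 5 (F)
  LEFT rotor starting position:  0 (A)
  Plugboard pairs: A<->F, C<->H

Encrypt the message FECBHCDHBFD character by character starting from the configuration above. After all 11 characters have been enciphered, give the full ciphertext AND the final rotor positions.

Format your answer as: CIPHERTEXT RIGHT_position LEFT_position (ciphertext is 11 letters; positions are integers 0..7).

Char 1 ('F'): step: R->6, L=0; F->plug->A->R->H->L->F->refl->H->L'->C->R'->B->plug->B
Char 2 ('E'): step: R->7, L=0; E->plug->E->R->H->L->F->refl->H->L'->C->R'->G->plug->G
Char 3 ('C'): step: R->0, L->1 (L advanced); C->plug->H->R->A->L->H->refl->F->L'->H->R'->B->plug->B
Char 4 ('B'): step: R->1, L=1; B->plug->B->R->B->L->G->refl->C->L'->C->R'->H->plug->C
Char 5 ('H'): step: R->2, L=1; H->plug->C->R->C->L->C->refl->G->L'->B->R'->G->plug->G
Char 6 ('C'): step: R->3, L=1; C->plug->H->R->H->L->F->refl->H->L'->A->R'->F->plug->A
Char 7 ('D'): step: R->4, L=1; D->plug->D->R->E->L->D->refl->B->L'->F->R'->B->plug->B
Char 8 ('H'): step: R->5, L=1; H->plug->C->R->D->L->A->refl->E->L'->G->R'->D->plug->D
Char 9 ('B'): step: R->6, L=1; B->plug->B->R->C->L->C->refl->G->L'->B->R'->D->plug->D
Char 10 ('F'): step: R->7, L=1; F->plug->A->R->B->L->G->refl->C->L'->C->R'->G->plug->G
Char 11 ('D'): step: R->0, L->2 (L advanced); D->plug->D->R->G->L->E->refl->A->L'->E->R'->E->plug->E
Final: ciphertext=BGBCGABDDGE, RIGHT=0, LEFT=2

Answer: BGBCGABDDGE 0 2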